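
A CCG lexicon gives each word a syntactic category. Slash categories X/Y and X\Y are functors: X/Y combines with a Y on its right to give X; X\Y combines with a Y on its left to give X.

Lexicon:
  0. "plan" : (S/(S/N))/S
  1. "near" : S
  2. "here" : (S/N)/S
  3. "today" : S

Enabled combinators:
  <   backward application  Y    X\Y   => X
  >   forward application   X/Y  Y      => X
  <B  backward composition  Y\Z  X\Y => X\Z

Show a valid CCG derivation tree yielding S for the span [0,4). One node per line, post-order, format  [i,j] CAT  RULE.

[0,4] S   >
  [0,2] S/(S/N)   >
    [0,1] "plan" : (S/(S/N))/S
    [1,2] "near" : S
  [2,4] S/N   >
    [2,3] "here" : (S/N)/S
    [3,4] "today" : S

[0,1] (S/(S/N))/S  lex  "plan"
[1,2] S  lex  "near"
[0,2] S/(S/N)  >  k=1
[2,3] (S/N)/S  lex  "here"
[3,4] S  lex  "today"
[2,4] S/N  >  k=3
[0,4] S  >  k=2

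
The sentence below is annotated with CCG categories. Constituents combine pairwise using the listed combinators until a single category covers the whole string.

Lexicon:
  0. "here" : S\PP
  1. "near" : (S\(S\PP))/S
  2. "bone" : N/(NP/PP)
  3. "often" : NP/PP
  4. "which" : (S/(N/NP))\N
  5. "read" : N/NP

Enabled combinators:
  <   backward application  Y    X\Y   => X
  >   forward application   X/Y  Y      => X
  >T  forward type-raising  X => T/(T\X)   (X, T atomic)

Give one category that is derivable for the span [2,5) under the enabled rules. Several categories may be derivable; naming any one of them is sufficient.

[0,6] S   <
  [0,1] "here" : S\PP
  [1,6] S\(S\PP)   >
    [1,2] "near" : (S\(S\PP))/S
    [2,6] S   >
      [2,5] S/(N/NP)   <
        [2,4] N   >
          [2,3] "bone" : N/(NP/PP)
          [3,4] "often" : NP/PP
        [4,5] "which" : (S/(N/NP))\N
      [5,6] "read" : N/NP

S/(N/NP)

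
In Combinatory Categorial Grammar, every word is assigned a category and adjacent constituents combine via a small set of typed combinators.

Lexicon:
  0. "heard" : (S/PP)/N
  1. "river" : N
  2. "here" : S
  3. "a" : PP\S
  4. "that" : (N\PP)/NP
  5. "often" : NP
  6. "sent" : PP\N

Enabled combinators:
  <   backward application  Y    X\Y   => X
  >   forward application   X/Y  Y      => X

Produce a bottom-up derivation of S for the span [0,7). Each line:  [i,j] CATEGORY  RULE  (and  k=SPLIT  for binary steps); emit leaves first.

[0,1] (S/PP)/N  lex  "heard"
[1,2] N  lex  "river"
[0,2] S/PP  >  k=1
[2,3] S  lex  "here"
[3,4] PP\S  lex  "a"
[2,4] PP  <  k=3
[4,5] (N\PP)/NP  lex  "that"
[5,6] NP  lex  "often"
[4,6] N\PP  >  k=5
[2,6] N  <  k=4
[6,7] PP\N  lex  "sent"
[2,7] PP  <  k=6
[0,7] S  >  k=2

[0,7] S   >
  [0,2] S/PP   >
    [0,1] "heard" : (S/PP)/N
    [1,2] "river" : N
  [2,7] PP   <
    [2,6] N   <
      [2,4] PP   <
        [2,3] "here" : S
        [3,4] "a" : PP\S
      [4,6] N\PP   >
        [4,5] "that" : (N\PP)/NP
        [5,6] "often" : NP
    [6,7] "sent" : PP\N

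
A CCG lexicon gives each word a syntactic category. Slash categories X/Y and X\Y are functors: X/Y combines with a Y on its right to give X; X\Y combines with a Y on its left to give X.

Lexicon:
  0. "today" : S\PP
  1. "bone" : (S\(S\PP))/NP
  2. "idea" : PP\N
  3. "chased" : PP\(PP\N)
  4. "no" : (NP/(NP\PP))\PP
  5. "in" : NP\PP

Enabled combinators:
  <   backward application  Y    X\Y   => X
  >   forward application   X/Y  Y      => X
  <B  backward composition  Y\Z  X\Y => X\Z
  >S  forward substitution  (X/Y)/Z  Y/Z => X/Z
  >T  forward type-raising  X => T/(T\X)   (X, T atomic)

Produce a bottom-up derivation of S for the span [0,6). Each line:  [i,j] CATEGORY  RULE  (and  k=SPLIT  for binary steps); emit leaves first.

[0,1] S\PP  lex  "today"
[1,2] (S\(S\PP))/NP  lex  "bone"
[2,3] PP\N  lex  "idea"
[3,4] PP\(PP\N)  lex  "chased"
[2,4] PP  <  k=3
[4,5] (NP/(NP\PP))\PP  lex  "no"
[2,5] NP/(NP\PP)  <  k=4
[5,6] NP\PP  lex  "in"
[2,6] NP  >  k=5
[1,6] S\(S\PP)  >  k=2
[0,6] S  <  k=1

[0,6] S   <
  [0,1] "today" : S\PP
  [1,6] S\(S\PP)   >
    [1,2] "bone" : (S\(S\PP))/NP
    [2,6] NP   >
      [2,5] NP/(NP\PP)   <
        [2,4] PP   <
          [2,3] "idea" : PP\N
          [3,4] "chased" : PP\(PP\N)
        [4,5] "no" : (NP/(NP\PP))\PP
      [5,6] "in" : NP\PP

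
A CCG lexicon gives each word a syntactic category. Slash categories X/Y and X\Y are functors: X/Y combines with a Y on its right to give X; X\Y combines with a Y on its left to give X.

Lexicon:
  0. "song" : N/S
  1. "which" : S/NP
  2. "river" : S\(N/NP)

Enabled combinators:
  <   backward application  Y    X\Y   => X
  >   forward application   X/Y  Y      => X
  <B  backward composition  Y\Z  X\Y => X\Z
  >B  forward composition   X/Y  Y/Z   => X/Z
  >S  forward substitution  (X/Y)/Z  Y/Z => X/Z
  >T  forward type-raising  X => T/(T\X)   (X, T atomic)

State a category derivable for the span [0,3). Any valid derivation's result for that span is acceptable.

S

[0,3] S   <
  [0,2] N/NP   >B
    [0,1] "song" : N/S
    [1,2] "which" : S/NP
  [2,3] "river" : S\(N/NP)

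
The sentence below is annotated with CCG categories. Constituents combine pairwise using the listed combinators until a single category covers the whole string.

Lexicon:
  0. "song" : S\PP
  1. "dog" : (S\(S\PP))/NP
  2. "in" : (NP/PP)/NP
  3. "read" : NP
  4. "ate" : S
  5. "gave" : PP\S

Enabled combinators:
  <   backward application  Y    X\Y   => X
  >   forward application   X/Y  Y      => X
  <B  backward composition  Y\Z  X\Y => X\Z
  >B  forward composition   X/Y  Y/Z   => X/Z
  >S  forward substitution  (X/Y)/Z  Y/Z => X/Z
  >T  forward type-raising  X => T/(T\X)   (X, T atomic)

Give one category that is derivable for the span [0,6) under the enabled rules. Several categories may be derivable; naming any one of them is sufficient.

S

[0,6] S   <
  [0,1] "song" : S\PP
  [1,6] S\(S\PP)   >
    [1,2] "dog" : (S\(S\PP))/NP
    [2,6] NP   >
      [2,4] NP/PP   >
        [2,3] "in" : (NP/PP)/NP
        [3,4] "read" : NP
      [4,6] PP   >
        [4,5] PP/(PP\S)   >T
          [4,5] "ate" : S
        [5,6] "gave" : PP\S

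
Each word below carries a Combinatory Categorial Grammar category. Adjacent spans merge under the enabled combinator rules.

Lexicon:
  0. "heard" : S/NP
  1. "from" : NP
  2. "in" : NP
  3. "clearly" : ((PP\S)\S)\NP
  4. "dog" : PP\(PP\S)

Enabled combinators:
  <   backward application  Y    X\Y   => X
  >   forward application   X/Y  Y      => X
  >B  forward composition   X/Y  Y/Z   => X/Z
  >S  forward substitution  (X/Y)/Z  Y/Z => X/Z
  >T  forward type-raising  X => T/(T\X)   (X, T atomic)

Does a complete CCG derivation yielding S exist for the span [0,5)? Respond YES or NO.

S/NP NP NP ((PP\S)\S)\NP PP\(PP\S)
CKY chart[0,5] = {N/(N\PP), NP/(NP\PP), PP, PP/(PP\PP), S/(S\PP)}; S ∉ chart

NO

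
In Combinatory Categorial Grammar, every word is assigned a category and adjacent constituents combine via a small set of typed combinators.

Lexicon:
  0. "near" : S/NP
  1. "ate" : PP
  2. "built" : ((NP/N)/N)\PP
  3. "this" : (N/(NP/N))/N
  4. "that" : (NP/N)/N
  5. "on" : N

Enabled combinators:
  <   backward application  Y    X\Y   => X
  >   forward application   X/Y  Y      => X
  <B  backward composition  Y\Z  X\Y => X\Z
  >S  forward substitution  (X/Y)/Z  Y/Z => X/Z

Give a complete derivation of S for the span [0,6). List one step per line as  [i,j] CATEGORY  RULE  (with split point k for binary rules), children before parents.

[0,1] S/NP  lex  "near"
[1,2] PP  lex  "ate"
[2,3] ((NP/N)/N)\PP  lex  "built"
[1,3] (NP/N)/N  <  k=2
[3,4] (N/(NP/N))/N  lex  "this"
[4,5] (NP/N)/N  lex  "that"
[3,5] N/N  >S  k=4
[1,5] NP/N  >S  k=3
[5,6] N  lex  "on"
[1,6] NP  >  k=5
[0,6] S  >  k=1

[0,6] S   >
  [0,1] "near" : S/NP
  [1,6] NP   >
    [1,5] NP/N   >S
      [1,3] (NP/N)/N   <
        [1,2] "ate" : PP
        [2,3] "built" : ((NP/N)/N)\PP
      [3,5] N/N   >S
        [3,4] "this" : (N/(NP/N))/N
        [4,5] "that" : (NP/N)/N
    [5,6] "on" : N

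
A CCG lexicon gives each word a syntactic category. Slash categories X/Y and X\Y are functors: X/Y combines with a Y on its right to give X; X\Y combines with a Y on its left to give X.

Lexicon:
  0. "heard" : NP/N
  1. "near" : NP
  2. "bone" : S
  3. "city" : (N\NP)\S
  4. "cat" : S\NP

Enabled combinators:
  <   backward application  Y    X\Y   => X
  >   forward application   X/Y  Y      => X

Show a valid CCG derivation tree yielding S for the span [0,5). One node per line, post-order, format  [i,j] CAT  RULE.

[0,5] S   <
  [0,4] NP   >
    [0,1] "heard" : NP/N
    [1,4] N   <
      [1,2] "near" : NP
      [2,4] N\NP   <
        [2,3] "bone" : S
        [3,4] "city" : (N\NP)\S
  [4,5] "cat" : S\NP

[0,1] NP/N  lex  "heard"
[1,2] NP  lex  "near"
[2,3] S  lex  "bone"
[3,4] (N\NP)\S  lex  "city"
[2,4] N\NP  <  k=3
[1,4] N  <  k=2
[0,4] NP  >  k=1
[4,5] S\NP  lex  "cat"
[0,5] S  <  k=4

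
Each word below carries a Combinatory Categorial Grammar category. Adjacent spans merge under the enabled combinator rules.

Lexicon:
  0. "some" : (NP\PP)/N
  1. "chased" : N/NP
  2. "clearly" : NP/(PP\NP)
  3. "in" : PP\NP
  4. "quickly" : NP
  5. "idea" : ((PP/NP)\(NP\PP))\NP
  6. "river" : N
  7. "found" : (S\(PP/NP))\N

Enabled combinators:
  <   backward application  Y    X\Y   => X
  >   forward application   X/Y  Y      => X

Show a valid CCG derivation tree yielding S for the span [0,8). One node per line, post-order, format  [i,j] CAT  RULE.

[0,1] (NP\PP)/N  lex  "some"
[1,2] N/NP  lex  "chased"
[2,3] NP/(PP\NP)  lex  "clearly"
[3,4] PP\NP  lex  "in"
[2,4] NP  >  k=3
[1,4] N  >  k=2
[0,4] NP\PP  >  k=1
[4,5] NP  lex  "quickly"
[5,6] ((PP/NP)\(NP\PP))\NP  lex  "idea"
[4,6] (PP/NP)\(NP\PP)  <  k=5
[0,6] PP/NP  <  k=4
[6,7] N  lex  "river"
[7,8] (S\(PP/NP))\N  lex  "found"
[6,8] S\(PP/NP)  <  k=7
[0,8] S  <  k=6

[0,8] S   <
  [0,6] PP/NP   <
    [0,4] NP\PP   >
      [0,1] "some" : (NP\PP)/N
      [1,4] N   >
        [1,2] "chased" : N/NP
        [2,4] NP   >
          [2,3] "clearly" : NP/(PP\NP)
          [3,4] "in" : PP\NP
    [4,6] (PP/NP)\(NP\PP)   <
      [4,5] "quickly" : NP
      [5,6] "idea" : ((PP/NP)\(NP\PP))\NP
  [6,8] S\(PP/NP)   <
    [6,7] "river" : N
    [7,8] "found" : (S\(PP/NP))\N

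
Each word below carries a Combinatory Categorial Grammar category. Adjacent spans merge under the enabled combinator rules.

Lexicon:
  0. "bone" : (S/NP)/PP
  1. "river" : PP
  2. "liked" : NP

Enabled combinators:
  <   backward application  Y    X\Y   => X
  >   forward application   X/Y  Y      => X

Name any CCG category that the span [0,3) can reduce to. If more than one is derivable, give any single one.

[0,3] S   >
  [0,2] S/NP   >
    [0,1] "bone" : (S/NP)/PP
    [1,2] "river" : PP
  [2,3] "liked" : NP

S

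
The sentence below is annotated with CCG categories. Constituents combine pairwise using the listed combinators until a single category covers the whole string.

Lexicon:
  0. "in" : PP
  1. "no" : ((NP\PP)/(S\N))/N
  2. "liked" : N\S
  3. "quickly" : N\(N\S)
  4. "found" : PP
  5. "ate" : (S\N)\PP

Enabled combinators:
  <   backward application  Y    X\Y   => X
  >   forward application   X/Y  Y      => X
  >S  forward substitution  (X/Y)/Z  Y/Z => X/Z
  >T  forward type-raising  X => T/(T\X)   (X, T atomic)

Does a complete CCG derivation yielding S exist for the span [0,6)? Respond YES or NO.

NO

PP ((NP\PP)/(S\N))/N N\S N\(N\S) PP (S\N)\PP
CKY chart[0,6] = {N/(N\NP), NP, NP/(NP\NP), PP/(PP\NP), S/(S\NP)}; S ∉ chart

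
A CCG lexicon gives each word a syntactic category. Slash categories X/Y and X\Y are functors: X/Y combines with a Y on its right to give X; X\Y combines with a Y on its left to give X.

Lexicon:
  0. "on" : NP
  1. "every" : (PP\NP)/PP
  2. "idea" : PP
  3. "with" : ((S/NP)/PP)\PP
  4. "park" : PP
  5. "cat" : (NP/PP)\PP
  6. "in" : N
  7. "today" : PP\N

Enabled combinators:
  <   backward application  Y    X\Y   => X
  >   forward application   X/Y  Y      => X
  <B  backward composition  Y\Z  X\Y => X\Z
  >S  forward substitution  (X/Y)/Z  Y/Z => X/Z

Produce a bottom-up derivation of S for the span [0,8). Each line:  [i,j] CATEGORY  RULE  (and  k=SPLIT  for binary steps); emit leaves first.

[0,8] S   >
  [0,6] S/PP   >S
    [0,4] (S/NP)/PP   <
      [0,3] PP   <
        [0,1] "on" : NP
        [1,3] PP\NP   >
          [1,2] "every" : (PP\NP)/PP
          [2,3] "idea" : PP
      [3,4] "with" : ((S/NP)/PP)\PP
    [4,6] NP/PP   <
      [4,5] "park" : PP
      [5,6] "cat" : (NP/PP)\PP
  [6,8] PP   <
    [6,7] "in" : N
    [7,8] "today" : PP\N

[0,1] NP  lex  "on"
[1,2] (PP\NP)/PP  lex  "every"
[2,3] PP  lex  "idea"
[1,3] PP\NP  >  k=2
[0,3] PP  <  k=1
[3,4] ((S/NP)/PP)\PP  lex  "with"
[0,4] (S/NP)/PP  <  k=3
[4,5] PP  lex  "park"
[5,6] (NP/PP)\PP  lex  "cat"
[4,6] NP/PP  <  k=5
[0,6] S/PP  >S  k=4
[6,7] N  lex  "in"
[7,8] PP\N  lex  "today"
[6,8] PP  <  k=7
[0,8] S  >  k=6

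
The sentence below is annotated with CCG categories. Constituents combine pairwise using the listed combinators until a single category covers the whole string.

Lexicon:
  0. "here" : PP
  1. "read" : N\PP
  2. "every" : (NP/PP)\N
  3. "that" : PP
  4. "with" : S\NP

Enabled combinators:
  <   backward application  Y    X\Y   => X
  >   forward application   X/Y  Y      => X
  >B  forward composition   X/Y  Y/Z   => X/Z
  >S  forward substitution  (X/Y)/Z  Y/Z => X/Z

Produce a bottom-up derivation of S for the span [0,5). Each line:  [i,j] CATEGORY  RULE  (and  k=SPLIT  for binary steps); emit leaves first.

[0,5] S   <
  [0,4] NP   >
    [0,3] NP/PP   <
      [0,2] N   <
        [0,1] "here" : PP
        [1,2] "read" : N\PP
      [2,3] "every" : (NP/PP)\N
    [3,4] "that" : PP
  [4,5] "with" : S\NP

[0,1] PP  lex  "here"
[1,2] N\PP  lex  "read"
[0,2] N  <  k=1
[2,3] (NP/PP)\N  lex  "every"
[0,3] NP/PP  <  k=2
[3,4] PP  lex  "that"
[0,4] NP  >  k=3
[4,5] S\NP  lex  "with"
[0,5] S  <  k=4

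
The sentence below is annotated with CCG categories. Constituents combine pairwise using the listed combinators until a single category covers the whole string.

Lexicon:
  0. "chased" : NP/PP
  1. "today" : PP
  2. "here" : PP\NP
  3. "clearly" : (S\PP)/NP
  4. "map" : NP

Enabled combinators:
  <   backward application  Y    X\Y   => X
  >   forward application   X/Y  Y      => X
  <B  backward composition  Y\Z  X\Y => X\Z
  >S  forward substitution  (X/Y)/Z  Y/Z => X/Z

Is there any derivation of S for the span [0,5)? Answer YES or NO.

[0,5] S   <
  [0,2] NP   >
    [0,1] "chased" : NP/PP
    [1,2] "today" : PP
  [2,5] S\NP   <B
    [2,3] "here" : PP\NP
    [3,5] S\PP   >
      [3,4] "clearly" : (S\PP)/NP
      [4,5] "map" : NP

YES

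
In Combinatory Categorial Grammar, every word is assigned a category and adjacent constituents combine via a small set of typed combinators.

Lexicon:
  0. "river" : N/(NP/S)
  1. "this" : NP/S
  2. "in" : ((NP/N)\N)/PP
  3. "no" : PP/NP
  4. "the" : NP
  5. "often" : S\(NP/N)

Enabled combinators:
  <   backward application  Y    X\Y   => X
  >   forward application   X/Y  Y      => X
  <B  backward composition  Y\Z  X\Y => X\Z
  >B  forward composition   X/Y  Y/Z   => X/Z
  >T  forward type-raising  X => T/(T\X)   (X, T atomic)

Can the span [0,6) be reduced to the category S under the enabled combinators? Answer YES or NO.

[0,6] S   <
  [0,2] N   >
    [0,1] "river" : N/(NP/S)
    [1,2] "this" : NP/S
  [2,6] S\N   <B
    [2,5] (NP/N)\N   >
      [2,3] "in" : ((NP/N)\N)/PP
      [3,5] PP   >
        [3,4] "no" : PP/NP
        [4,5] "the" : NP
    [5,6] "often" : S\(NP/N)

YES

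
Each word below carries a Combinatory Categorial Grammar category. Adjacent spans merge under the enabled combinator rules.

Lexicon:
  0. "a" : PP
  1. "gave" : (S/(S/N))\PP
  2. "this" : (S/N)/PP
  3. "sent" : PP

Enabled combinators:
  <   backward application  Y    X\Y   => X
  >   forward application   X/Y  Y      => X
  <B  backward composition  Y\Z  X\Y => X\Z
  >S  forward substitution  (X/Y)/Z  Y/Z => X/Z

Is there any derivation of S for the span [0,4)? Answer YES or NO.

[0,4] S   >
  [0,2] S/(S/N)   <
    [0,1] "a" : PP
    [1,2] "gave" : (S/(S/N))\PP
  [2,4] S/N   >
    [2,3] "this" : (S/N)/PP
    [3,4] "sent" : PP

YES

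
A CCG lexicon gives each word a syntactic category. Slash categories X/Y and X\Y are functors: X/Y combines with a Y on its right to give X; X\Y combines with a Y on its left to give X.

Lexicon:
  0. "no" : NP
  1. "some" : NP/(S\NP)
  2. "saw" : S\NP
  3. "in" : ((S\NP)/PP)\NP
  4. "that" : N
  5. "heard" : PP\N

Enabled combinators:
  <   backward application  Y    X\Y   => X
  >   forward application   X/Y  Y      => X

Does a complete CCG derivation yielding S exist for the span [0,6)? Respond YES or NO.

YES

[0,6] S   <
  [0,1] "no" : NP
  [1,6] S\NP   >
    [1,4] (S\NP)/PP   <
      [1,3] NP   >
        [1,2] "some" : NP/(S\NP)
        [2,3] "saw" : S\NP
      [3,4] "in" : ((S\NP)/PP)\NP
    [4,6] PP   <
      [4,5] "that" : N
      [5,6] "heard" : PP\N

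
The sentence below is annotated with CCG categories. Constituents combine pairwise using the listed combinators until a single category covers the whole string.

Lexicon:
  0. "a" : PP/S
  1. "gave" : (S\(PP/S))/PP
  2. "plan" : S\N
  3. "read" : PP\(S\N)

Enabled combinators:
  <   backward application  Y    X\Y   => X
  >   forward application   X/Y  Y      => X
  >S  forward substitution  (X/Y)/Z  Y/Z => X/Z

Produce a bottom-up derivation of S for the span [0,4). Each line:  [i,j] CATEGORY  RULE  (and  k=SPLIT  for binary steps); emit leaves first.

[0,1] PP/S  lex  "a"
[1,2] (S\(PP/S))/PP  lex  "gave"
[2,3] S\N  lex  "plan"
[3,4] PP\(S\N)  lex  "read"
[2,4] PP  <  k=3
[1,4] S\(PP/S)  >  k=2
[0,4] S  <  k=1

[0,4] S   <
  [0,1] "a" : PP/S
  [1,4] S\(PP/S)   >
    [1,2] "gave" : (S\(PP/S))/PP
    [2,4] PP   <
      [2,3] "plan" : S\N
      [3,4] "read" : PP\(S\N)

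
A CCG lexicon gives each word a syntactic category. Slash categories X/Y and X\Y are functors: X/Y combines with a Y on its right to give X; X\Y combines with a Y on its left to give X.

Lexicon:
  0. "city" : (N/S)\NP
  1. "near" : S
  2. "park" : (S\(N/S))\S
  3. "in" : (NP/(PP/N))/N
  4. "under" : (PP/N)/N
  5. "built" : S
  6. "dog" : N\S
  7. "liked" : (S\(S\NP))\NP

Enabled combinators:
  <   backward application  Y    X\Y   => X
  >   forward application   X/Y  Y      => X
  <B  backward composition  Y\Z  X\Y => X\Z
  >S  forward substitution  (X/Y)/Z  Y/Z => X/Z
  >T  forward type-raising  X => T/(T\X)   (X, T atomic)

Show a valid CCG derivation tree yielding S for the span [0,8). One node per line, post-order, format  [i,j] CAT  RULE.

[0,1] (N/S)\NP  lex  "city"
[1,2] S  lex  "near"
[2,3] (S\(N/S))\S  lex  "park"
[1,3] S\(N/S)  <  k=2
[0,3] S\NP  <B  k=1
[3,4] (NP/(PP/N))/N  lex  "in"
[4,5] (PP/N)/N  lex  "under"
[3,5] NP/N  >S  k=4
[5,6] S  lex  "built"
[6,7] N\S  lex  "dog"
[5,7] N  <  k=6
[3,7] NP  >  k=5
[7,8] (S\(S\NP))\NP  lex  "liked"
[3,8] S\(S\NP)  <  k=7
[0,8] S  <  k=3

[0,8] S   <
  [0,3] S\NP   <B
    [0,1] "city" : (N/S)\NP
    [1,3] S\(N/S)   <
      [1,2] "near" : S
      [2,3] "park" : (S\(N/S))\S
  [3,8] S\(S\NP)   <
    [3,7] NP   >
      [3,5] NP/N   >S
        [3,4] "in" : (NP/(PP/N))/N
        [4,5] "under" : (PP/N)/N
      [5,7] N   <
        [5,6] "built" : S
        [6,7] "dog" : N\S
    [7,8] "liked" : (S\(S\NP))\NP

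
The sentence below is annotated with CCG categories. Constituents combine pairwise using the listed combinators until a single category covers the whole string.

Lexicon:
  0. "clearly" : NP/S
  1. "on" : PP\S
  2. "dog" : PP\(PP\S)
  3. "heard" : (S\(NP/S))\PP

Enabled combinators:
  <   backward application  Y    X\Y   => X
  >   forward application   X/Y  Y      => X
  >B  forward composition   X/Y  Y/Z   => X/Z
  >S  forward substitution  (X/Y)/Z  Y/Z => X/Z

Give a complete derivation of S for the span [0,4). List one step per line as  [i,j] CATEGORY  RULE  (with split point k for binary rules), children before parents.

[0,1] NP/S  lex  "clearly"
[1,2] PP\S  lex  "on"
[2,3] PP\(PP\S)  lex  "dog"
[1,3] PP  <  k=2
[3,4] (S\(NP/S))\PP  lex  "heard"
[1,4] S\(NP/S)  <  k=3
[0,4] S  <  k=1

[0,4] S   <
  [0,1] "clearly" : NP/S
  [1,4] S\(NP/S)   <
    [1,3] PP   <
      [1,2] "on" : PP\S
      [2,3] "dog" : PP\(PP\S)
    [3,4] "heard" : (S\(NP/S))\PP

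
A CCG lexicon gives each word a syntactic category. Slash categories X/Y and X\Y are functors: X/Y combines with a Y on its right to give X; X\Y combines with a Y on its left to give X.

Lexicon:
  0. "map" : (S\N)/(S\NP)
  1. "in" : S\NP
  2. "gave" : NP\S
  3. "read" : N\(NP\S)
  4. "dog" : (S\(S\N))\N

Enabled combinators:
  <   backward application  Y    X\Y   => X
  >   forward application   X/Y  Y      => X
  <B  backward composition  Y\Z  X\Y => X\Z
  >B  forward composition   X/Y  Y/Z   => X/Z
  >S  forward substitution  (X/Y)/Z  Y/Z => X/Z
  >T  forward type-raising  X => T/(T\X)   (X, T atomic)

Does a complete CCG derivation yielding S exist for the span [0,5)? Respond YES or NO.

[0,5] S   <
  [0,2] S\N   >
    [0,1] "map" : (S\N)/(S\NP)
    [1,2] "in" : S\NP
  [2,5] S\(S\N)   <
    [2,4] N   <
      [2,3] "gave" : NP\S
      [3,4] "read" : N\(NP\S)
    [4,5] "dog" : (S\(S\N))\N

YES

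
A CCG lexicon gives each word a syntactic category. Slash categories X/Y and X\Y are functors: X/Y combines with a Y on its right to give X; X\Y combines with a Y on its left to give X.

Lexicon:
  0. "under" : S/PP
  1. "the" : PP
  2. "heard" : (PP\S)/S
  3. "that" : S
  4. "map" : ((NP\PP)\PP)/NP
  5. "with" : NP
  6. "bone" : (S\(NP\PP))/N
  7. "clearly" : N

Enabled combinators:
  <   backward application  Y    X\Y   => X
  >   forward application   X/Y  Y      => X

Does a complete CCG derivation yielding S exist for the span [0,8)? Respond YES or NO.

YES

[0,8] S   <
  [0,6] NP\PP   <
    [0,4] PP   <
      [0,2] S   >
        [0,1] "under" : S/PP
        [1,2] "the" : PP
      [2,4] PP\S   >
        [2,3] "heard" : (PP\S)/S
        [3,4] "that" : S
    [4,6] (NP\PP)\PP   >
      [4,5] "map" : ((NP\PP)\PP)/NP
      [5,6] "with" : NP
  [6,8] S\(NP\PP)   >
    [6,7] "bone" : (S\(NP\PP))/N
    [7,8] "clearly" : N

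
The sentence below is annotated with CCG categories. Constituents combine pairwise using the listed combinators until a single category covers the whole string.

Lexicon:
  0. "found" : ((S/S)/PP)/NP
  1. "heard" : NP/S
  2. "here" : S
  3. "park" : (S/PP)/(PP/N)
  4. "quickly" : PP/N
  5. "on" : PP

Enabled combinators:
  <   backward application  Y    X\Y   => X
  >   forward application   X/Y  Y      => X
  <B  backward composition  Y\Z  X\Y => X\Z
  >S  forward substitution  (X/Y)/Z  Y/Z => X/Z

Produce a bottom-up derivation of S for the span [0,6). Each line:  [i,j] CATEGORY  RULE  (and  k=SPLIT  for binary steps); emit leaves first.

[0,6] S   >
  [0,5] S/PP   >S
    [0,3] (S/S)/PP   >
      [0,1] "found" : ((S/S)/PP)/NP
      [1,3] NP   >
        [1,2] "heard" : NP/S
        [2,3] "here" : S
    [3,5] S/PP   >
      [3,4] "park" : (S/PP)/(PP/N)
      [4,5] "quickly" : PP/N
  [5,6] "on" : PP

[0,1] ((S/S)/PP)/NP  lex  "found"
[1,2] NP/S  lex  "heard"
[2,3] S  lex  "here"
[1,3] NP  >  k=2
[0,3] (S/S)/PP  >  k=1
[3,4] (S/PP)/(PP/N)  lex  "park"
[4,5] PP/N  lex  "quickly"
[3,5] S/PP  >  k=4
[0,5] S/PP  >S  k=3
[5,6] PP  lex  "on"
[0,6] S  >  k=5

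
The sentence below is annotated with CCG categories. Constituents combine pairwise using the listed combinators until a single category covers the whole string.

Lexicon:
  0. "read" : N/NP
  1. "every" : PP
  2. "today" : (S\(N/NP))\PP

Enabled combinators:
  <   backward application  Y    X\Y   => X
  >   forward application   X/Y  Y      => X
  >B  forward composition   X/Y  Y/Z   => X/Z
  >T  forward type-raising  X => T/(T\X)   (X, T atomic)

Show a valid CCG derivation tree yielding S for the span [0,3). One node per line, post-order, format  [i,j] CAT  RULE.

[0,3] S   <
  [0,1] "read" : N/NP
  [1,3] S\(N/NP)   <
    [1,2] "every" : PP
    [2,3] "today" : (S\(N/NP))\PP

[0,1] N/NP  lex  "read"
[1,2] PP  lex  "every"
[2,3] (S\(N/NP))\PP  lex  "today"
[1,3] S\(N/NP)  <  k=2
[0,3] S  <  k=1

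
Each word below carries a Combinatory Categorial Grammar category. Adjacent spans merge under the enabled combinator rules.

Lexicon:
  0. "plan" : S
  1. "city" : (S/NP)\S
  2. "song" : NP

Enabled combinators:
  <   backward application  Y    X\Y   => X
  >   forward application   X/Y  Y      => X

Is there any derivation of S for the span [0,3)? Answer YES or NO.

[0,3] S   >
  [0,2] S/NP   <
    [0,1] "plan" : S
    [1,2] "city" : (S/NP)\S
  [2,3] "song" : NP

YES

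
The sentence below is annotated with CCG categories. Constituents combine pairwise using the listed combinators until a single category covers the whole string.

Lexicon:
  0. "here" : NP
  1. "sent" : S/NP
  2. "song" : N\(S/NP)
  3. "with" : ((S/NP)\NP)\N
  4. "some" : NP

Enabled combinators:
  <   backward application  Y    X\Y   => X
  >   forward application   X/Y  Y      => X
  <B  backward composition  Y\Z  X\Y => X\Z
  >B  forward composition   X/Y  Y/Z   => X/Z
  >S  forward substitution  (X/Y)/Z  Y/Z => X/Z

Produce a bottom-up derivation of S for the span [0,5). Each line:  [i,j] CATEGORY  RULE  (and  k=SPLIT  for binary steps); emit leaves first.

[0,1] NP  lex  "here"
[1,2] S/NP  lex  "sent"
[2,3] N\(S/NP)  lex  "song"
[1,3] N  <  k=2
[3,4] ((S/NP)\NP)\N  lex  "with"
[1,4] (S/NP)\NP  <  k=3
[0,4] S/NP  <  k=1
[4,5] NP  lex  "some"
[0,5] S  >  k=4

[0,5] S   >
  [0,4] S/NP   <
    [0,1] "here" : NP
    [1,4] (S/NP)\NP   <
      [1,3] N   <
        [1,2] "sent" : S/NP
        [2,3] "song" : N\(S/NP)
      [3,4] "with" : ((S/NP)\NP)\N
  [4,5] "some" : NP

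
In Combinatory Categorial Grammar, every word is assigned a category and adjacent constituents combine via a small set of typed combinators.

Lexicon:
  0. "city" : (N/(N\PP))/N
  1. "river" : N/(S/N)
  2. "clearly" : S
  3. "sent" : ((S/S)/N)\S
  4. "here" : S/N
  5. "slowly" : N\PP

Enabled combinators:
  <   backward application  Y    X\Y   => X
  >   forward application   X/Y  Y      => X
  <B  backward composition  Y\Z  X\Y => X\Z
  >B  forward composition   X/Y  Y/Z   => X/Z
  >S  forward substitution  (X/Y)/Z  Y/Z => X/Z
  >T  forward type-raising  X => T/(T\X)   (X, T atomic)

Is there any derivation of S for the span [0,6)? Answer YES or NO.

(N/(N\PP))/N N/(S/N) S ((S/S)/N)\S S/N N\PP
CKY chart[0,6] = {N, N/(N\N), NP/(NP\N), PP/(PP\N), S/(S\N)}; S ∉ chart

NO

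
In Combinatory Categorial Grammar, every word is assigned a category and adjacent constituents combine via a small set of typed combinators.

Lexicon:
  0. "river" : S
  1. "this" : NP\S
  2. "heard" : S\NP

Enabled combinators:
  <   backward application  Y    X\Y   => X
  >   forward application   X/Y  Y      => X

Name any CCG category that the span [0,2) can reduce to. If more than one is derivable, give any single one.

NP

[0,3] S   <
  [0,2] NP   <
    [0,1] "river" : S
    [1,2] "this" : NP\S
  [2,3] "heard" : S\NP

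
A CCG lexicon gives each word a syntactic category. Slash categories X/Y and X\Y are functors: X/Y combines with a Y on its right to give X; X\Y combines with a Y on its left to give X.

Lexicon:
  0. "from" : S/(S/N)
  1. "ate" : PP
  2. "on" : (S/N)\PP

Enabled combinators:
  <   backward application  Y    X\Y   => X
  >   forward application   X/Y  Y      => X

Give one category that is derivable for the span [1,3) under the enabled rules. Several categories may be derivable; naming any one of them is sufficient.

S/N

[0,3] S   >
  [0,1] "from" : S/(S/N)
  [1,3] S/N   <
    [1,2] "ate" : PP
    [2,3] "on" : (S/N)\PP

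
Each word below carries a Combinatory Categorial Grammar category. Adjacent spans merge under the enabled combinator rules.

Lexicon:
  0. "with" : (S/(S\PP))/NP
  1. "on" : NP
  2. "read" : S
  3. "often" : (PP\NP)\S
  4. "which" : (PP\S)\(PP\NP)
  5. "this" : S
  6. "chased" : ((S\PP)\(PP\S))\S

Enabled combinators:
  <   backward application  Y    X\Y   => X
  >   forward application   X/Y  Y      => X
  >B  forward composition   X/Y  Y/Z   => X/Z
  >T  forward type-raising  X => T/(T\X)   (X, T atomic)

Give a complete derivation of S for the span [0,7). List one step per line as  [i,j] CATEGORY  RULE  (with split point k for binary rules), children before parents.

[0,7] S   >
  [0,2] S/(S\PP)   >
    [0,1] "with" : (S/(S\PP))/NP
    [1,2] "on" : NP
  [2,7] S\PP   <
    [2,5] PP\S   <
      [2,4] PP\NP   <
        [2,3] "read" : S
        [3,4] "often" : (PP\NP)\S
      [4,5] "which" : (PP\S)\(PP\NP)
    [5,7] (S\PP)\(PP\S)   <
      [5,6] "this" : S
      [6,7] "chased" : ((S\PP)\(PP\S))\S

[0,1] (S/(S\PP))/NP  lex  "with"
[1,2] NP  lex  "on"
[0,2] S/(S\PP)  >  k=1
[2,3] S  lex  "read"
[3,4] (PP\NP)\S  lex  "often"
[2,4] PP\NP  <  k=3
[4,5] (PP\S)\(PP\NP)  lex  "which"
[2,5] PP\S  <  k=4
[5,6] S  lex  "this"
[6,7] ((S\PP)\(PP\S))\S  lex  "chased"
[5,7] (S\PP)\(PP\S)  <  k=6
[2,7] S\PP  <  k=5
[0,7] S  >  k=2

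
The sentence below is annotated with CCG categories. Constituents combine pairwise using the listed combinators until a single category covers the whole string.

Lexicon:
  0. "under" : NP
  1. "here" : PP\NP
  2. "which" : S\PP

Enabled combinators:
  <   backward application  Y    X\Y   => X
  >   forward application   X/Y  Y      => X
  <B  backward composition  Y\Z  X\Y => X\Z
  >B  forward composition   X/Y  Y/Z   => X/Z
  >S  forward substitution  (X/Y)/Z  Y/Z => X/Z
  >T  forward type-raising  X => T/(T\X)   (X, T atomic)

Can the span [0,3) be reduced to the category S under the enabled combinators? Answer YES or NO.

YES

[0,3] S   >
  [0,1] S/(S\NP)   >T
    [0,1] "under" : NP
  [1,3] S\NP   <B
    [1,2] "here" : PP\NP
    [2,3] "which" : S\PP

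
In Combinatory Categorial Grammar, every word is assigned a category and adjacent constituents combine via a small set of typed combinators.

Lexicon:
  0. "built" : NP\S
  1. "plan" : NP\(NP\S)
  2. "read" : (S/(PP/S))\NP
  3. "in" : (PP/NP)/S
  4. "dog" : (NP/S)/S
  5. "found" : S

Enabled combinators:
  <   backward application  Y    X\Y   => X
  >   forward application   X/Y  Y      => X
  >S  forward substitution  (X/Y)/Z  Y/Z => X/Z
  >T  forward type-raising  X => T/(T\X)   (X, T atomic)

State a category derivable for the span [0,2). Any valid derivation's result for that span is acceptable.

[0,6] S   >
  [0,3] S/(PP/S)   <
    [0,2] NP   <
      [0,1] "built" : NP\S
      [1,2] "plan" : NP\(NP\S)
    [2,3] "read" : (S/(PP/S))\NP
  [3,6] PP/S   >S
    [3,4] "in" : (PP/NP)/S
    [4,6] NP/S   >
      [4,5] "dog" : (NP/S)/S
      [5,6] "found" : S

NP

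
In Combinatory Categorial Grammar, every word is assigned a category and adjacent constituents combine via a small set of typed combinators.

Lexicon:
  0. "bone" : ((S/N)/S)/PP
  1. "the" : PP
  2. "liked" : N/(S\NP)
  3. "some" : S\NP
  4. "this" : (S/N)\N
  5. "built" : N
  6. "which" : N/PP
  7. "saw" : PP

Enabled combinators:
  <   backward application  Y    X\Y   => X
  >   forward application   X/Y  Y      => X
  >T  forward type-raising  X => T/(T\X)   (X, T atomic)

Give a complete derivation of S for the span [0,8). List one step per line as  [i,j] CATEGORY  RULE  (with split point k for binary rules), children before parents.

[0,1] ((S/N)/S)/PP  lex  "bone"
[1,2] PP  lex  "the"
[0,2] (S/N)/S  >  k=1
[2,3] N/(S\NP)  lex  "liked"
[3,4] S\NP  lex  "some"
[2,4] N  >  k=3
[4,5] (S/N)\N  lex  "this"
[2,5] S/N  <  k=4
[5,6] N  lex  "built"
[2,6] S  >  k=5
[0,6] S/N  >  k=2
[6,7] N/PP  lex  "which"
[7,8] PP  lex  "saw"
[6,8] N  >  k=7
[0,8] S  >  k=6

[0,8] S   >
  [0,6] S/N   >
    [0,2] (S/N)/S   >
      [0,1] "bone" : ((S/N)/S)/PP
      [1,2] "the" : PP
    [2,6] S   >
      [2,5] S/N   <
        [2,4] N   >
          [2,3] "liked" : N/(S\NP)
          [3,4] "some" : S\NP
        [4,5] "this" : (S/N)\N
      [5,6] "built" : N
  [6,8] N   >
    [6,7] "which" : N/PP
    [7,8] "saw" : PP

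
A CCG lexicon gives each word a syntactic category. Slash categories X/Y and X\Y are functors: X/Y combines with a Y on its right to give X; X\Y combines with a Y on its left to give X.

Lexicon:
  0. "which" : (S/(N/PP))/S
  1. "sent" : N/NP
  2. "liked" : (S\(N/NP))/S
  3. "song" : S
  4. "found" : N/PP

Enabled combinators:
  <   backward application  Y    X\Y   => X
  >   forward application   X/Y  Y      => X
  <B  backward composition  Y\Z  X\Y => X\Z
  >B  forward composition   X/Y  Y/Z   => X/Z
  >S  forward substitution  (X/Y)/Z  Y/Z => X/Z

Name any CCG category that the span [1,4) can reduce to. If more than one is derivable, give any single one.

[0,5] S   >
  [0,4] S/(N/PP)   >
    [0,1] "which" : (S/(N/PP))/S
    [1,4] S   <
      [1,2] "sent" : N/NP
      [2,4] S\(N/NP)   >
        [2,3] "liked" : (S\(N/NP))/S
        [3,4] "song" : S
  [4,5] "found" : N/PP

S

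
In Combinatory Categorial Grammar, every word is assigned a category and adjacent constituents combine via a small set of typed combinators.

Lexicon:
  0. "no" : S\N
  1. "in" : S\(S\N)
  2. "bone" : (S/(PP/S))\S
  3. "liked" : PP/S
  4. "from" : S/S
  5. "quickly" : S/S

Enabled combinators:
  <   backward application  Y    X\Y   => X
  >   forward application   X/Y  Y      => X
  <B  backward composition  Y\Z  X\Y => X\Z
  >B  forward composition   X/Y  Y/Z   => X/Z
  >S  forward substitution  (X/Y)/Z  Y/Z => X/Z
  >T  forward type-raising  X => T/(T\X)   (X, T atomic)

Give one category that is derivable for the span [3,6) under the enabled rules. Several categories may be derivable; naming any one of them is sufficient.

PP/S

[0,6] S   >
  [0,3] S/(PP/S)   <
    [0,2] S   <
      [0,1] "no" : S\N
      [1,2] "in" : S\(S\N)
    [2,3] "bone" : (S/(PP/S))\S
  [3,6] PP/S   >B
    [3,5] PP/S   >B
      [3,4] "liked" : PP/S
      [4,5] "from" : S/S
    [5,6] "quickly" : S/S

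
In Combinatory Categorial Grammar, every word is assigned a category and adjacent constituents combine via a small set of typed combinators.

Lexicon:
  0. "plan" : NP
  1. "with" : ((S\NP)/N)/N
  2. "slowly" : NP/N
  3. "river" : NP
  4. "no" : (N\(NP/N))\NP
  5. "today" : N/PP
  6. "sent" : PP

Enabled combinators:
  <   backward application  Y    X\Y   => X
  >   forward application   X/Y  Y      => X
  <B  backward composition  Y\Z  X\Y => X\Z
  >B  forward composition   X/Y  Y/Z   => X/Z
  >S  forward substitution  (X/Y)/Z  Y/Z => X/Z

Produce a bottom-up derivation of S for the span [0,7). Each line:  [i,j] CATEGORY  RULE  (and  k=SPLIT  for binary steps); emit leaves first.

[0,1] NP  lex  "plan"
[1,2] ((S\NP)/N)/N  lex  "with"
[2,3] NP/N  lex  "slowly"
[3,4] NP  lex  "river"
[4,5] (N\(NP/N))\NP  lex  "no"
[3,5] N\(NP/N)  <  k=4
[2,5] N  <  k=3
[1,5] (S\NP)/N  >  k=2
[5,6] N/PP  lex  "today"
[6,7] PP  lex  "sent"
[5,7] N  >  k=6
[1,7] S\NP  >  k=5
[0,7] S  <  k=1

[0,7] S   <
  [0,1] "plan" : NP
  [1,7] S\NP   >
    [1,5] (S\NP)/N   >
      [1,2] "with" : ((S\NP)/N)/N
      [2,5] N   <
        [2,3] "slowly" : NP/N
        [3,5] N\(NP/N)   <
          [3,4] "river" : NP
          [4,5] "no" : (N\(NP/N))\NP
    [5,7] N   >
      [5,6] "today" : N/PP
      [6,7] "sent" : PP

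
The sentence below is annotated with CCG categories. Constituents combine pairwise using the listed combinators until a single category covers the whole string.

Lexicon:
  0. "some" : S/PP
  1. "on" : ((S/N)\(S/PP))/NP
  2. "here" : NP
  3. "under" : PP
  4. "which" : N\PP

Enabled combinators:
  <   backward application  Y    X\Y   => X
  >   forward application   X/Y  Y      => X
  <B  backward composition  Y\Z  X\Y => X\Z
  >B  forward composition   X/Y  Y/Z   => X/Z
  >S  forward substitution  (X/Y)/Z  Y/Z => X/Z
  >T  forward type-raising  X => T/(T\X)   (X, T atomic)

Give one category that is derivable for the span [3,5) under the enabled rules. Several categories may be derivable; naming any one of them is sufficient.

[0,5] S   >
  [0,3] S/N   <
    [0,1] "some" : S/PP
    [1,3] (S/N)\(S/PP)   >
      [1,2] "on" : ((S/N)\(S/PP))/NP
      [2,3] "here" : NP
  [3,5] N   <
    [3,4] "under" : PP
    [4,5] "which" : N\PP

N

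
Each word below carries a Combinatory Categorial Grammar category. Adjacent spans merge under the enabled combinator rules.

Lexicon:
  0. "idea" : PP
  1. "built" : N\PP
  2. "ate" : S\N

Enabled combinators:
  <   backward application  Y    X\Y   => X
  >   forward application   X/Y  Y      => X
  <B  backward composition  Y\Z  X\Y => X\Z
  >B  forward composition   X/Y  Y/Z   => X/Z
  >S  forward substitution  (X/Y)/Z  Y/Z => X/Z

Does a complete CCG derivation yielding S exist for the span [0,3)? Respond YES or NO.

[0,3] S   <
  [0,2] N   <
    [0,1] "idea" : PP
    [1,2] "built" : N\PP
  [2,3] "ate" : S\N

YES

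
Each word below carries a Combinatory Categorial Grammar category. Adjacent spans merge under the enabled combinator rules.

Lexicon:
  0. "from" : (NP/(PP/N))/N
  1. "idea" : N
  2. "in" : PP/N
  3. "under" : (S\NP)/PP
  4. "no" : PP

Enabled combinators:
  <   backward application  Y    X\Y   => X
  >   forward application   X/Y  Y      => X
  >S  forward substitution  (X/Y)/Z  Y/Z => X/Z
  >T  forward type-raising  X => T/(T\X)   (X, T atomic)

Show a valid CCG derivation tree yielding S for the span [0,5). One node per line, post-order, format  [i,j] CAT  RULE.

[0,1] (NP/(PP/N))/N  lex  "from"
[1,2] N  lex  "idea"
[0,2] NP/(PP/N)  >  k=1
[2,3] PP/N  lex  "in"
[0,3] NP  >  k=2
[3,4] (S\NP)/PP  lex  "under"
[4,5] PP  lex  "no"
[3,5] S\NP  >  k=4
[0,5] S  <  k=3

[0,5] S   <
  [0,3] NP   >
    [0,2] NP/(PP/N)   >
      [0,1] "from" : (NP/(PP/N))/N
      [1,2] "idea" : N
    [2,3] "in" : PP/N
  [3,5] S\NP   >
    [3,4] "under" : (S\NP)/PP
    [4,5] "no" : PP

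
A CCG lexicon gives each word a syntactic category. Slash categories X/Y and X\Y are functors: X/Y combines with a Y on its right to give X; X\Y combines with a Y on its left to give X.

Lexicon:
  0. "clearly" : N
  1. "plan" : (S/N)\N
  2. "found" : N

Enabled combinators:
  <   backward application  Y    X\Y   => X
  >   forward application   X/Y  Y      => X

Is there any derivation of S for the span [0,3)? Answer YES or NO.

YES

[0,3] S   >
  [0,2] S/N   <
    [0,1] "clearly" : N
    [1,2] "plan" : (S/N)\N
  [2,3] "found" : N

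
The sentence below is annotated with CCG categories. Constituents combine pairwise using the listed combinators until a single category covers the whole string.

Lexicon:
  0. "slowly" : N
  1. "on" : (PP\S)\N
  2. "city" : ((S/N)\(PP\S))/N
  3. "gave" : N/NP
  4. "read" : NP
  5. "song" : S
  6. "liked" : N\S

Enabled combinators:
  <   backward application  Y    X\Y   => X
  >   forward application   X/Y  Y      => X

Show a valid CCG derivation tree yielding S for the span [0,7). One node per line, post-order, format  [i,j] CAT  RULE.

[0,1] N  lex  "slowly"
[1,2] (PP\S)\N  lex  "on"
[0,2] PP\S  <  k=1
[2,3] ((S/N)\(PP\S))/N  lex  "city"
[3,4] N/NP  lex  "gave"
[4,5] NP  lex  "read"
[3,5] N  >  k=4
[2,5] (S/N)\(PP\S)  >  k=3
[0,5] S/N  <  k=2
[5,6] S  lex  "song"
[6,7] N\S  lex  "liked"
[5,7] N  <  k=6
[0,7] S  >  k=5

[0,7] S   >
  [0,5] S/N   <
    [0,2] PP\S   <
      [0,1] "slowly" : N
      [1,2] "on" : (PP\S)\N
    [2,5] (S/N)\(PP\S)   >
      [2,3] "city" : ((S/N)\(PP\S))/N
      [3,5] N   >
        [3,4] "gave" : N/NP
        [4,5] "read" : NP
  [5,7] N   <
    [5,6] "song" : S
    [6,7] "liked" : N\S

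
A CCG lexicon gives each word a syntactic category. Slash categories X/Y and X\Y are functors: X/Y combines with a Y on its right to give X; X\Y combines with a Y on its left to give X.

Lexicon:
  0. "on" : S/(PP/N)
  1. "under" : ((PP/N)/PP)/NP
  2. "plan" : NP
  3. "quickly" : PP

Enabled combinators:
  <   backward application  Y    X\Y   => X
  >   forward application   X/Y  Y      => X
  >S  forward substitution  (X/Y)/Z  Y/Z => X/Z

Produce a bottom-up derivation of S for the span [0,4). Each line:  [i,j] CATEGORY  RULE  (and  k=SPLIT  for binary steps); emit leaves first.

[0,1] S/(PP/N)  lex  "on"
[1,2] ((PP/N)/PP)/NP  lex  "under"
[2,3] NP  lex  "plan"
[1,3] (PP/N)/PP  >  k=2
[3,4] PP  lex  "quickly"
[1,4] PP/N  >  k=3
[0,4] S  >  k=1

[0,4] S   >
  [0,1] "on" : S/(PP/N)
  [1,4] PP/N   >
    [1,3] (PP/N)/PP   >
      [1,2] "under" : ((PP/N)/PP)/NP
      [2,3] "plan" : NP
    [3,4] "quickly" : PP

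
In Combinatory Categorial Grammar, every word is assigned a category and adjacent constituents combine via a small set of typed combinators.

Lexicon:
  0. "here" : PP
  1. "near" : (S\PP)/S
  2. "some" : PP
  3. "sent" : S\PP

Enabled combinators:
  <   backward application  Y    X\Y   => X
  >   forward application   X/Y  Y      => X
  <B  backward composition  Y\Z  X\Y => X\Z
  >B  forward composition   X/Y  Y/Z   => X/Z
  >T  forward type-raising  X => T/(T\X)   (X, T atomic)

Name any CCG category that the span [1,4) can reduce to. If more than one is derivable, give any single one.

S\PP

[0,4] S   >
  [0,1] S/(S\PP)   >T
    [0,1] "here" : PP
  [1,4] S\PP   >
    [1,2] "near" : (S\PP)/S
    [2,4] S   >
      [2,3] S/(S\PP)   >T
        [2,3] "some" : PP
      [3,4] "sent" : S\PP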